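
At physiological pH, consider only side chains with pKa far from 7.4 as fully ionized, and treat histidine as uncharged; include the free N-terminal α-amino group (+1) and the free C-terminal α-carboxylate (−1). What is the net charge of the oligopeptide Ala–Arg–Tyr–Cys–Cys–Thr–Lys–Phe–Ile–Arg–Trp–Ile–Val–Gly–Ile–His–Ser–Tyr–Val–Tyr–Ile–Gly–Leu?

Near pH 7.4, K and R contribute +1 each, D and E contribute −1 each, and every other side chain (His included, as stated) is uncharged.
Positive (K, R): Arg2, Lys7, Arg10 → +3.
Negative (D, E): none → −0.
The N-terminus (+1) and C-terminus (−1) cancel.
Net charge = (+3) + (−0) = +3.

+3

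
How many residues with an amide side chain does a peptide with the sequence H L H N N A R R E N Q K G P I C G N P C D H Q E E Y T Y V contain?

The amide-side-chain residues are Asn (N) and Gln (Q).
Matching residues: N4, N5, N10, Q11, N18, Q23.

6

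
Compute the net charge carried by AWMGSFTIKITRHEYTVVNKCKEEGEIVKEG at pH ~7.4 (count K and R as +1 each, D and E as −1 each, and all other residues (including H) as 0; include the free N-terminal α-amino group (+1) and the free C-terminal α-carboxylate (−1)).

Positive (K, R): K9, R12, K20, K22, K29 → +5.
Negative (D, E): E14, E23, E24, E26, E30 → −5.
The N-terminus (+1) and C-terminus (−1) cancel.
Net charge = (+5) + (−5) = 0.

0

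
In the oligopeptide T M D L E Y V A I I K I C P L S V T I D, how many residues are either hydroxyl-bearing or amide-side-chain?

Hydroxyl-bearing: S, T, Y. Amide-side-chain: N, Q.
Hydroxyl-bearing residues here: T1, Y6, S16, T18 (4).
Amide-side-chain residues here: none (0).
The two groups share no amino acid, so total = 4 + 0 = 4.

4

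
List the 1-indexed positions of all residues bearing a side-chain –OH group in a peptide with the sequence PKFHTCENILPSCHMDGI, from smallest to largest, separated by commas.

5, 12

The –OH-bearing residues are Ser, Thr (aliphatic alcohols), and Tyr (phenol).
Matching residues: T5, S12.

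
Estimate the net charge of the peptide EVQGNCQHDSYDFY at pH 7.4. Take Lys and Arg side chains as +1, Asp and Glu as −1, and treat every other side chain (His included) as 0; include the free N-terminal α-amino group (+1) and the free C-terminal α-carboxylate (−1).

Positive (K, R): none → +0.
Negative (D, E): E1, D9, D12 → −3.
The N-terminus (+1) and C-terminus (−1) cancel.
Net charge = (+0) + (−3) = −3.

-3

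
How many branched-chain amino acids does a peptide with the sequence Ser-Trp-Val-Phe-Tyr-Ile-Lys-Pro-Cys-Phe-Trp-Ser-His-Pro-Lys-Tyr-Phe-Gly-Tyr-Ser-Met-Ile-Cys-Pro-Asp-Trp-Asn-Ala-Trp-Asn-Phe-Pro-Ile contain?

V, L, and I make up the branched-chain aliphatic group.
Matching residues: Val3, Ile6, Ile22, Ile33.

4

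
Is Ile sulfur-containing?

No

Cysteine (C, thiol) and methionine (M, thioether) are the two sulfur-containing amino acids.
Isoleucine is not in this group.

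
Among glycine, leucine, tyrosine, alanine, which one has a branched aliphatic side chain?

The BCAAs are Val, Leu, and Ile — aliphatic side chains with a branch point.
Of the listed options, only leucine belongs to this group.

leucine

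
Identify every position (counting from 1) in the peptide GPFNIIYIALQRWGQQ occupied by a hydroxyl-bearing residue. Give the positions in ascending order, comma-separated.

7

Serine (S), threonine (T), and tyrosine (Y) each carry a hydroxyl group on the side chain.
Matching residues: Y7.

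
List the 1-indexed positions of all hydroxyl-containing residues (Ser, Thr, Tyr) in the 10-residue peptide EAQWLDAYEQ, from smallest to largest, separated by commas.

8

Matching residues: Y8.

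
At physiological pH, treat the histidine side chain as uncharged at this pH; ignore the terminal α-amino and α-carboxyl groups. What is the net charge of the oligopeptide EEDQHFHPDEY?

Near pH 7.4, K and R contribute +1 each, D and E contribute −1 each, and every other side chain (His included, as stated) is uncharged.
Positive (K, R): none → +0.
Negative (D, E): E1, E2, D3, D9, E10 → −5.
Net charge = (+0) + (−5) = −5.

-5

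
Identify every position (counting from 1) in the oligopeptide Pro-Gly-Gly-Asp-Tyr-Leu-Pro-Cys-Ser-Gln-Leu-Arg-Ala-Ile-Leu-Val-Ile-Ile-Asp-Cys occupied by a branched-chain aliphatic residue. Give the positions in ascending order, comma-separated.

6, 11, 14, 15, 16, 17, 18

The BCAAs are Val, Leu, and Ile — aliphatic side chains with a branch point.
Matching residues: Leu6, Leu11, Ile14, Leu15, Val16, Ile17, Ile18.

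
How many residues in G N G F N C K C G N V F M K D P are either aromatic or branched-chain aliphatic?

Aromatic: F, W, Y. Branched-chain aliphatic: I, L, V.
Aromatic residues here: F4, F12 (2).
Branched-chain aliphatic residues here: V11 (1).
The two groups share no amino acid, so total = 2 + 1 = 3.

3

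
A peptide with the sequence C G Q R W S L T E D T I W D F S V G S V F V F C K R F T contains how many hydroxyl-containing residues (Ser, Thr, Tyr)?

6

Matching residues: S6, T8, T11, S16, S19, T28.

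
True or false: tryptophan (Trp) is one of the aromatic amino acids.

True

The aromatic amino acids are Phe (F, benzyl), Trp (W, indole), and Tyr (Y, phenol).
Tryptophan is in this group.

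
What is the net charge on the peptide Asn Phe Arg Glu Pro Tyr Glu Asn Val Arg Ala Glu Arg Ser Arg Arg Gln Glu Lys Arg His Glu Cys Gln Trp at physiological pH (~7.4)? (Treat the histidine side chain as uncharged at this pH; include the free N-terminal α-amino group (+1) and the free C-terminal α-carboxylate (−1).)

Near pH 7.4, K and R contribute +1 each, D and E contribute −1 each, and every other side chain (His included, as stated) is uncharged.
Positive (K, R): Arg3, Arg10, Arg13, Arg15, Arg16, Lys19, Arg20 → +7.
Negative (D, E): Glu4, Glu7, Glu12, Glu18, Glu22 → −5.
The N-terminus (+1) and C-terminus (−1) cancel.
Net charge = (+7) + (−5) = +2.

+2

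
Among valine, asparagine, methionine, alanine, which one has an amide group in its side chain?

Asparagine (N) and glutamine (Q) have uncharged amide side chains.
Of the listed options, only asparagine belongs to this group.

asparagine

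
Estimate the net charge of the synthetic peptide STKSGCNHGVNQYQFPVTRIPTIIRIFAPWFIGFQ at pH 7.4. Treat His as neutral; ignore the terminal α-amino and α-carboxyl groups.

At pH ~7.4 the Lys and Arg side chains are protonated (+1), the Asp and Glu side chains are deprotonated (−1), and with His taken as neutral all other side chains carry no charge.
Positive (K, R): K3, R19, R25 → +3.
Negative (D, E): none → −0.
Net charge = (+3) + (−0) = +3.

+3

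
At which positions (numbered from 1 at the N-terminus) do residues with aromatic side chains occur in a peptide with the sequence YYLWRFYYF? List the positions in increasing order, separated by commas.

The aromatic amino acids are Phe (F, benzyl), Trp (W, indole), and Tyr (Y, phenol).
Matching residues: Y1, Y2, W4, F6, Y7, Y8, F9.

1, 2, 4, 6, 7, 8, 9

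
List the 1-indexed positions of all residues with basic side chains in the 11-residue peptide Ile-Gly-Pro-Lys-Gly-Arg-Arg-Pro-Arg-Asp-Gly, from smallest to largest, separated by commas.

The basic amino acids are Lys (K), Arg (R), and His (H).
Matching residues: Lys4, Arg6, Arg7, Arg9.

4, 6, 7, 9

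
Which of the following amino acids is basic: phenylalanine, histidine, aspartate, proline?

histidine

K, R, and H are the three residues with basic side chains (ε-amine, guanidinium, and imidazole respectively).
Of the listed options, only histidine belongs to this group.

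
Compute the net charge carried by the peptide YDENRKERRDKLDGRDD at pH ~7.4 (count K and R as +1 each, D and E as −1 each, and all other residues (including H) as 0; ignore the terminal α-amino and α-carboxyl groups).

Positive (K, R): R5, K6, R8, R9, K11, R15 → +6.
Negative (D, E): D2, E3, E7, D10, D13, D16, D17 → −7.
Net charge = (+6) + (−7) = −1.

-1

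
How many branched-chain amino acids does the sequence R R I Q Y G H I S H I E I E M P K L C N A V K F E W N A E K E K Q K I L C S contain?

Valine (V), leucine (L), and isoleucine (I) are the branched-chain amino acids.
Matching residues: I3, I8, I11, I13, L18, V22, I35, L36.

8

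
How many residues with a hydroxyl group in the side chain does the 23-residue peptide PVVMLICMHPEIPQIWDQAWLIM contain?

0

Serine (S), threonine (T), and tyrosine (Y) each carry a hydroxyl group on the side chain.
None of the 23 residues belong to this group.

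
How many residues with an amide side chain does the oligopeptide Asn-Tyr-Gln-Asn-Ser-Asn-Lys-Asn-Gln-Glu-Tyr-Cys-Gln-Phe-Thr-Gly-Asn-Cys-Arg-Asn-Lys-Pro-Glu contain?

Only N (asparagine) and Q (glutamine) carry a side-chain carboxamide.
Matching residues: Asn1, Gln3, Asn4, Asn6, Asn8, Gln9, Gln13, Asn17, Asn20.

9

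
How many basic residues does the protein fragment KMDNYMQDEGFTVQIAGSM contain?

1

The basic amino acids are Lys (K), Arg (R), and His (H).
Matching residues: K1.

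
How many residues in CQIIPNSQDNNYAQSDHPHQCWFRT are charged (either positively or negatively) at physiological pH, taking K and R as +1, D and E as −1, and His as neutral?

3

Charged side chains at pH ~7.4: K, R (positive); D, E (negative).
Matching residues: D9, D16, R24.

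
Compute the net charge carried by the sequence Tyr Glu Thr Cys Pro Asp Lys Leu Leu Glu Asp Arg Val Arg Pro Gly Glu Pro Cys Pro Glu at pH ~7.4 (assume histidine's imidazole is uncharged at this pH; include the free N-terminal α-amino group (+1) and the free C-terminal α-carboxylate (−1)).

-3

The side chains ionized at physiological pH are Lys/Arg (+1) and Asp/Glu (−1); with His treated as neutral, nothing else contributes.
Positive (K, R): Lys7, Arg12, Arg14 → +3.
Negative (D, E): Glu2, Asp6, Glu10, Asp11, Glu17, Glu21 → −6.
The N-terminus (+1) and C-terminus (−1) cancel.
Net charge = (+3) + (−6) = −3.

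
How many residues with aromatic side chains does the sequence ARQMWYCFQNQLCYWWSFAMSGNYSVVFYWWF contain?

13

The aromatic amino acids are Phe (F, benzyl), Trp (W, indole), and Tyr (Y, phenol).
Matching residues: W5, Y6, F8, Y14, W15, W16, F18, Y24, F28, Y29, W30, W31, F32.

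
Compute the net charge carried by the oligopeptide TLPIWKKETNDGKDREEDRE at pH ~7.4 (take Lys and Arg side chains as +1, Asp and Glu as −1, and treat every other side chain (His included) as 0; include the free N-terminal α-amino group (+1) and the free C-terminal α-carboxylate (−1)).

-2

Positive (K, R): K6, K7, K13, R15, R19 → +5.
Negative (D, E): E8, D11, D14, E16, E17, D18, E20 → −7.
The N-terminus (+1) and C-terminus (−1) cancel.
Net charge = (+5) + (−7) = −2.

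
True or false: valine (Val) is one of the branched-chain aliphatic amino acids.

True

Valine (V), leucine (L), and isoleucine (I) are the branched-chain amino acids.
Valine is in this group.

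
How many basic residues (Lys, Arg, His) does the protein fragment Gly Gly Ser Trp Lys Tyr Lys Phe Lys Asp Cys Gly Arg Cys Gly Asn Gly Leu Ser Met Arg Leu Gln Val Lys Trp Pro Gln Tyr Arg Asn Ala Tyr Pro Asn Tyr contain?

Matching residues: Lys5, Lys7, Lys9, Arg13, Arg21, Lys25, Arg30.

7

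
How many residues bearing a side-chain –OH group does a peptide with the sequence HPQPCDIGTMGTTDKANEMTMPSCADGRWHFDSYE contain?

Serine (S), threonine (T), and tyrosine (Y) each carry a hydroxyl group on the side chain.
Matching residues: T9, T12, T13, T20, S23, S33, Y34.

7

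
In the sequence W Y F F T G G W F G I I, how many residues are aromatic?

Phenylalanine (F), tryptophan (W), and tyrosine (Y) have aromatic ring side chains.
Matching residues: W1, Y2, F3, F4, W8, F9.

6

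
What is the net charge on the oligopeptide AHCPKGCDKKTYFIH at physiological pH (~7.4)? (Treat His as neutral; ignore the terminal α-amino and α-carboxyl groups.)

At pH ~7.4 the Lys and Arg side chains are protonated (+1), the Asp and Glu side chains are deprotonated (−1), and with His taken as neutral all other side chains carry no charge.
Positive (K, R): K5, K9, K10 → +3.
Negative (D, E): D8 → −1.
Net charge = (+3) + (−1) = +2.

+2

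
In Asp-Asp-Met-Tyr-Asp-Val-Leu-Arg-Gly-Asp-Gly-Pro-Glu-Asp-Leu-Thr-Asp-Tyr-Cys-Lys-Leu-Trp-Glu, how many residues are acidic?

Only D (aspartate) and E (glutamate) carry a side-chain carboxylic acid.
Matching residues: Asp1, Asp2, Asp5, Asp10, Glu13, Asp14, Asp17, Glu23.

8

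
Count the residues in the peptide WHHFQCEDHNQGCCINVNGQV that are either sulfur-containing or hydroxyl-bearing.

Sulfur-containing: C, M. Hydroxyl-bearing: S, T, Y.
Sulfur-containing residues here: C6, C13, C14 (3).
Hydroxyl-bearing residues here: none (0).
The two groups share no amino acid, so total = 3 + 0 = 3.

3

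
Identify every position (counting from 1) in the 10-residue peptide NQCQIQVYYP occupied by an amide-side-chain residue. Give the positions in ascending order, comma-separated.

Asparagine (N) and glutamine (Q) have uncharged amide side chains.
Matching residues: N1, Q2, Q4, Q6.

1, 2, 4, 6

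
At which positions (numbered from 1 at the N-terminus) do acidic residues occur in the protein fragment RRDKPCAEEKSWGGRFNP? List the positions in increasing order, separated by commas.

Only D (aspartate) and E (glutamate) carry a side-chain carboxylic acid.
Matching residues: D3, E8, E9.

3, 8, 9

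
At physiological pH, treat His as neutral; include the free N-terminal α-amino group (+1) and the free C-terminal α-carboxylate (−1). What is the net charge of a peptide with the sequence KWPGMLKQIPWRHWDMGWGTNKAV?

Near pH 7.4, K and R contribute +1 each, D and E contribute −1 each, and every other side chain (His included, as stated) is uncharged.
Positive (K, R): K1, K7, R12, K22 → +4.
Negative (D, E): D15 → −1.
The N-terminus (+1) and C-terminus (−1) cancel.
Net charge = (+4) + (−1) = +3.

+3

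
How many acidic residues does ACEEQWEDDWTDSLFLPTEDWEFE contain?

The acidic residues are Asp (D) and Glu (E), whose side chains end in a carboxylate group.
Matching residues: E3, E4, E7, D8, D9, D12, E19, D20, E22, E24.

10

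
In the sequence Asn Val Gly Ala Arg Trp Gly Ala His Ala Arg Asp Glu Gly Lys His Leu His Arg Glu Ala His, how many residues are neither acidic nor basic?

Acidic: D, E. Basic: K, R, H. All other residues are neither.
Matching residues: Asn1, Val2, Gly3, Ala4, Trp6, Gly7, Ala8, Ala10, Gly14, Leu17, Ala21.

11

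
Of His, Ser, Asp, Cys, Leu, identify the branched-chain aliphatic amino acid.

Valine (V), leucine (L), and isoleucine (I) are the branched-chain amino acids.
Of the listed options, only Leu belongs to this group.

Leu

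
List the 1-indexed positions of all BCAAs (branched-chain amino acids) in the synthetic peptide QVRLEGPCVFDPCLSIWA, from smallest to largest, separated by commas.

The BCAAs are Val, Leu, and Ile — aliphatic side chains with a branch point.
Matching residues: V2, L4, V9, L14, I16.

2, 4, 9, 14, 16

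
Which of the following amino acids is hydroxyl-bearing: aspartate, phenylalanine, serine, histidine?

The –OH-bearing residues are Ser, Thr (aliphatic alcohols), and Tyr (phenol).
Of the listed options, only serine belongs to this group.

serine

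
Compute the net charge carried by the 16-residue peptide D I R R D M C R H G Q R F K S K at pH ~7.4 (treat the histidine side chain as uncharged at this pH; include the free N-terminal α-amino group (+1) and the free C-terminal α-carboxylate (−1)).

+4

At pH ~7.4 the Lys and Arg side chains are protonated (+1), the Asp and Glu side chains are deprotonated (−1), and with His taken as neutral all other side chains carry no charge.
Positive (K, R): R3, R4, R8, R12, K14, K16 → +6.
Negative (D, E): D1, D5 → −2.
The N-terminus (+1) and C-terminus (−1) cancel.
Net charge = (+6) + (−2) = +4.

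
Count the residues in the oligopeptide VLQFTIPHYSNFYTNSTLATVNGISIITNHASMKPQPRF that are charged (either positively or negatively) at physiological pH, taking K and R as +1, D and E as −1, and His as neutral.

2

Charged side chains at pH ~7.4: K, R (positive); D, E (negative).
Matching residues: K34, R38.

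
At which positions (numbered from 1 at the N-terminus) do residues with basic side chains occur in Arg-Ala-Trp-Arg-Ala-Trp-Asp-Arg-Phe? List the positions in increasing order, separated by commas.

1, 4, 8

Lysine (K), arginine (R), and histidine (H) have basic, nitrogen-containing side chains.
Matching residues: Arg1, Arg4, Arg8.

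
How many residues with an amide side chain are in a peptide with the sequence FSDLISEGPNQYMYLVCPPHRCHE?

Asparagine (N) and glutamine (Q) have uncharged amide side chains.
Matching residues: N10, Q11.

2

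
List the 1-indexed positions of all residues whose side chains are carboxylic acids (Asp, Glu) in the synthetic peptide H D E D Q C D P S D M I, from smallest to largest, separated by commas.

2, 3, 4, 7, 10

Matching residues: D2, E3, D4, D7, D10.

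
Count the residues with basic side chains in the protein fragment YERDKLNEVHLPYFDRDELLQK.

5

Lysine (K), arginine (R), and histidine (H) have basic, nitrogen-containing side chains.
Matching residues: R3, K5, H10, R16, K22.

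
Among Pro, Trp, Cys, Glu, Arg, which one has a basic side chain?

K, R, and H are the three residues with basic side chains (ε-amine, guanidinium, and imidazole respectively).
Of the listed options, only Arg belongs to this group.

Arg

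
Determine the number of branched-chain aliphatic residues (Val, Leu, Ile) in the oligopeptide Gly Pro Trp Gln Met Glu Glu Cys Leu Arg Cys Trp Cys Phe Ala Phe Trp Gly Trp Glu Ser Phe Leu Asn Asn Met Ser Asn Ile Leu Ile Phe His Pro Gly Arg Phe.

Matching residues: Leu9, Leu23, Ile29, Leu30, Ile31.

5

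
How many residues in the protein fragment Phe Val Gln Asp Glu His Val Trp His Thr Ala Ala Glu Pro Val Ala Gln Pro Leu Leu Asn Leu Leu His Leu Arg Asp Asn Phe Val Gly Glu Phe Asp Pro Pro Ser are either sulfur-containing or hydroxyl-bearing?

Sulfur-containing: C, M. Hydroxyl-bearing: S, T, Y.
Sulfur-containing residues here: none (0).
Hydroxyl-bearing residues here: Thr10, Ser37 (2).
The two groups share no amino acid, so total = 0 + 2 = 2.

2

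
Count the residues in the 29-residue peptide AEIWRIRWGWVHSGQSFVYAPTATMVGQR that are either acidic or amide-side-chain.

3

Acidic: D, E. Amide-side-chain: N, Q.
Acidic residues here: E2 (1).
Amide-side-chain residues here: Q15, Q28 (2).
The two groups share no amino acid, so total = 1 + 2 = 3.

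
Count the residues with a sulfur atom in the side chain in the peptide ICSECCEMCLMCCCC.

10

Cysteine (C, thiol) and methionine (M, thioether) are the two sulfur-containing amino acids.
Matching residues: C2, C5, C6, M8, C9, M11, C12, C13, C14, C15.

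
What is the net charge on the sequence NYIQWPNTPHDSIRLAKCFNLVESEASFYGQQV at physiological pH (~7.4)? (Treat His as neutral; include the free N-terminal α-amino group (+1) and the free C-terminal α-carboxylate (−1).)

Near pH 7.4, K and R contribute +1 each, D and E contribute −1 each, and every other side chain (His included, as stated) is uncharged.
Positive (K, R): R14, K17 → +2.
Negative (D, E): D11, E23, E25 → −3.
The N-terminus (+1) and C-terminus (−1) cancel.
Net charge = (+2) + (−3) = −1.

-1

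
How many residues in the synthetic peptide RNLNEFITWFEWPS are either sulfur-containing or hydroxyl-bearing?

2

Sulfur-containing: C, M. Hydroxyl-bearing: S, T, Y.
Sulfur-containing residues here: none (0).
Hydroxyl-bearing residues here: T8, S14 (2).
The two groups share no amino acid, so total = 0 + 2 = 2.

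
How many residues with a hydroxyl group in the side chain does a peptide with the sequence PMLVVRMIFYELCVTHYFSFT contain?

The –OH-bearing residues are Ser, Thr (aliphatic alcohols), and Tyr (phenol).
Matching residues: Y10, T15, Y17, S19, T21.

5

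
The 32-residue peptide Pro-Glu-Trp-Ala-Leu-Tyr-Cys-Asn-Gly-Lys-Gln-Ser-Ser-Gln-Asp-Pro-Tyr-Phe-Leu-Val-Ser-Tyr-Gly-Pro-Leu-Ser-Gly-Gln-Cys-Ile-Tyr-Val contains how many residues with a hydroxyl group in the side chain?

Serine (S), threonine (T), and tyrosine (Y) each carry a hydroxyl group on the side chain.
Matching residues: Tyr6, Ser12, Ser13, Tyr17, Ser21, Tyr22, Ser26, Tyr31.

8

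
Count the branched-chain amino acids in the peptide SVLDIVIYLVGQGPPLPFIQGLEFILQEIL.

14

The BCAAs are Val, Leu, and Ile — aliphatic side chains with a branch point.
Matching residues: V2, L3, I5, V6, I7, L9, V10, L16, I19, L22, I25, L26, I29, L30.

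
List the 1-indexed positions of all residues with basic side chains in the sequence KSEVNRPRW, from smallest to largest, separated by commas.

1, 6, 8

Lysine (K), arginine (R), and histidine (H) have basic, nitrogen-containing side chains.
Matching residues: K1, R6, R8.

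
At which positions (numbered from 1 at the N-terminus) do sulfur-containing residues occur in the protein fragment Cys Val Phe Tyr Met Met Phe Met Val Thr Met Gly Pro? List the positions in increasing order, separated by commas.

1, 5, 6, 8, 11

Cysteine (C, thiol) and methionine (M, thioether) are the two sulfur-containing amino acids.
Matching residues: Cys1, Met5, Met6, Met8, Met11.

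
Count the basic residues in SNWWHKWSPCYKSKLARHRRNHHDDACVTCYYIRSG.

Lysine (K), arginine (R), and histidine (H) have basic, nitrogen-containing side chains.
Matching residues: H5, K6, K12, K14, R17, H18, R19, R20, H22, H23, R34.

11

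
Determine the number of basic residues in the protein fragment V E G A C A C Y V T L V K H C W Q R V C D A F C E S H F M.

Lysine (K), arginine (R), and histidine (H) have basic, nitrogen-containing side chains.
Matching residues: K13, H14, R18, H27.

4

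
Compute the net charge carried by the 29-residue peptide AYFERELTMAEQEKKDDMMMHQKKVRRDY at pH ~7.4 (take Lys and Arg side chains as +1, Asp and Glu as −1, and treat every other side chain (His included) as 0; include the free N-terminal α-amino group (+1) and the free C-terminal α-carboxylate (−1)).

0

Positive (K, R): R5, K14, K15, K23, K24, R26, R27 → +7.
Negative (D, E): E4, E6, E11, E13, D16, D17, D28 → −7.
The N-terminus (+1) and C-terminus (−1) cancel.
Net charge = (+7) + (−7) = 0.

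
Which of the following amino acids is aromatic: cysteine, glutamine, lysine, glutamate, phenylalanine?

phenylalanine

Phenylalanine (F), tryptophan (W), and tyrosine (Y) have aromatic ring side chains.
Of the listed options, only phenylalanine belongs to this group.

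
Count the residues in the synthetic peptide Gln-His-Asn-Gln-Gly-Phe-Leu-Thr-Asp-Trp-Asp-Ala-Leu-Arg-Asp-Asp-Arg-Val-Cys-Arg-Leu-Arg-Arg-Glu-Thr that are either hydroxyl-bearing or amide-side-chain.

5

Hydroxyl-bearing: S, T, Y. Amide-side-chain: N, Q.
Hydroxyl-bearing residues here: Thr8, Thr25 (2).
Amide-side-chain residues here: Gln1, Asn3, Gln4 (3).
The two groups share no amino acid, so total = 2 + 3 = 5.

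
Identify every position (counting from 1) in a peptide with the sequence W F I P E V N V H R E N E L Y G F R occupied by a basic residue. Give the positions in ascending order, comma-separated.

The basic amino acids are Lys (K), Arg (R), and His (H).
Matching residues: H9, R10, R18.

9, 10, 18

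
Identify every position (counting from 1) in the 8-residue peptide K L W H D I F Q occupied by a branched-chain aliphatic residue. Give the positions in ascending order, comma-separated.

The BCAAs are Val, Leu, and Ile — aliphatic side chains with a branch point.
Matching residues: L2, I6.

2, 6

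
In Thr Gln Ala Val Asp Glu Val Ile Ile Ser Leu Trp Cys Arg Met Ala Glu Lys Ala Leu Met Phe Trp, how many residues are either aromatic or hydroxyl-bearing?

5

Aromatic: F, W, Y. Hydroxyl-bearing: S, T, Y.
Aromatic residues here: Trp12, Phe22, Trp23 (3).
Hydroxyl-bearing residues here: Thr1, Ser10 (2).
(Y belongs to both groups, but none appear in this sequence.) Total = 3 + 2 = 5.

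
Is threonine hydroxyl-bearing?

Yes

The –OH-bearing residues are Ser, Thr (aliphatic alcohols), and Tyr (phenol).
Threonine is in this group.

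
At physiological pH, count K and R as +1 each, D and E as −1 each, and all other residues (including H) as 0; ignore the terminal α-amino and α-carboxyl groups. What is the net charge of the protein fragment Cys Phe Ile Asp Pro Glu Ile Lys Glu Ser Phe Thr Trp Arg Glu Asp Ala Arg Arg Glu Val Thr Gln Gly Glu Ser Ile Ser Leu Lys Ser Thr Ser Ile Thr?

-2

Positive (K, R): Lys8, Arg14, Arg18, Arg19, Lys30 → +5.
Negative (D, E): Asp4, Glu6, Glu9, Glu15, Asp16, Glu20, Glu25 → −7.
Net charge = (+5) + (−7) = −2.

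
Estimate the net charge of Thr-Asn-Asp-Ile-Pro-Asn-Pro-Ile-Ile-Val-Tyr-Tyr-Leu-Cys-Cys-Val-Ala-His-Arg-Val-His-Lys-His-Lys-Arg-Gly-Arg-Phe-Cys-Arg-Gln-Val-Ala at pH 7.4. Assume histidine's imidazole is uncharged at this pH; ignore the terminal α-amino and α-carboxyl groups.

Near pH 7.4, K and R contribute +1 each, D and E contribute −1 each, and every other side chain (His included, as stated) is uncharged.
Positive (K, R): Arg19, Lys22, Lys24, Arg25, Arg27, Arg30 → +6.
Negative (D, E): Asp3 → −1.
Net charge = (+6) + (−1) = +5.

+5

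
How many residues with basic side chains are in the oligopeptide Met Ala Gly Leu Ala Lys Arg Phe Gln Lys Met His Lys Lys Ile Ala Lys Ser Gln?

7

Lysine (K), arginine (R), and histidine (H) have basic, nitrogen-containing side chains.
Matching residues: Lys6, Arg7, Lys10, His12, Lys13, Lys14, Lys17.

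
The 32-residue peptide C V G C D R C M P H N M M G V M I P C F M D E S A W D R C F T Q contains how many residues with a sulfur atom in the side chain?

10

Only Cys (C) and Met (M) have a sulfur atom in the side chain.
Matching residues: C1, C4, C7, M8, M12, M13, M16, C19, M21, C29.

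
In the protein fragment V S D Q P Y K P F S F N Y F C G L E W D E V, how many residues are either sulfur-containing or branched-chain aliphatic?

4

Sulfur-containing: C, M. Branched-chain aliphatic: I, L, V.
Sulfur-containing residues here: C15 (1).
Branched-chain aliphatic residues here: V1, L17, V22 (3).
The two groups share no amino acid, so total = 1 + 3 = 4.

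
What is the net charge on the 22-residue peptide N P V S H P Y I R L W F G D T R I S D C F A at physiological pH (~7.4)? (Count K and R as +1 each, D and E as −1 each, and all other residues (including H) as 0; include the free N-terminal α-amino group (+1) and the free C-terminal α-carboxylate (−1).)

Positive (K, R): R9, R16 → +2.
Negative (D, E): D14, D19 → −2.
The N-terminus (+1) and C-terminus (−1) cancel.
Net charge = (+2) + (−2) = 0.

0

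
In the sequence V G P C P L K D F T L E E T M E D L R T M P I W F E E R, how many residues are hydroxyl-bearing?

3

S, T, and Y are the three residues with a side-chain hydroxyl.
Matching residues: T10, T14, T20.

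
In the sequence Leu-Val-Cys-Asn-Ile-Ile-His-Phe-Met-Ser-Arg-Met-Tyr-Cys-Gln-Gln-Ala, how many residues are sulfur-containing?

4

Only Cys (C) and Met (M) have a sulfur atom in the side chain.
Matching residues: Cys3, Met9, Met12, Cys14.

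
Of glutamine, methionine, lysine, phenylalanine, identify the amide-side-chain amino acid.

Only N (asparagine) and Q (glutamine) carry a side-chain carboxamide.
Of the listed options, only glutamine belongs to this group.

glutamine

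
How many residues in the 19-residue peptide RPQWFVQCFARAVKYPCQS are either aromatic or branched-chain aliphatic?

6

Aromatic: F, W, Y. Branched-chain aliphatic: I, L, V.
Aromatic residues here: W4, F5, F9, Y15 (4).
Branched-chain aliphatic residues here: V6, V13 (2).
The two groups share no amino acid, so total = 4 + 2 = 6.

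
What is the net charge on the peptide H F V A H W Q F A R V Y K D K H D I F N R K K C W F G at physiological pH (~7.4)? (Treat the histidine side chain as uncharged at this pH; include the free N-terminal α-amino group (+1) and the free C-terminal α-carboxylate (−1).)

+4

At pH ~7.4 the Lys and Arg side chains are protonated (+1), the Asp and Glu side chains are deprotonated (−1), and with His taken as neutral all other side chains carry no charge.
Positive (K, R): R10, K13, K15, R21, K22, K23 → +6.
Negative (D, E): D14, D17 → −2.
The N-terminus (+1) and C-terminus (−1) cancel.
Net charge = (+6) + (−2) = +4.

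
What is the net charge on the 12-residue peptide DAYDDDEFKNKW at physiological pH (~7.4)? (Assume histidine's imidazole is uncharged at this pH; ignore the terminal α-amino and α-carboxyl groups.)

-3

At pH ~7.4 the Lys and Arg side chains are protonated (+1), the Asp and Glu side chains are deprotonated (−1), and with His taken as neutral all other side chains carry no charge.
Positive (K, R): K9, K11 → +2.
Negative (D, E): D1, D4, D5, D6, E7 → −5.
Net charge = (+2) + (−5) = −3.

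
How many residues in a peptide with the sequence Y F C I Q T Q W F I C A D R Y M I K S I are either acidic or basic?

Acidic: D, E. Basic: H, K, R.
Acidic residues here: D13 (1).
Basic residues here: R14, K18 (2).
The two groups share no amino acid, so total = 1 + 2 = 3.

3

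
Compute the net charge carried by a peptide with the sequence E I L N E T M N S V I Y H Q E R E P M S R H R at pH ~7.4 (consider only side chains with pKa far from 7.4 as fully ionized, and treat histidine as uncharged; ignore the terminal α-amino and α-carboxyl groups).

-1

At pH ~7.4 the Lys and Arg side chains are protonated (+1), the Asp and Glu side chains are deprotonated (−1), and with His taken as neutral all other side chains carry no charge.
Positive (K, R): R16, R21, R23 → +3.
Negative (D, E): E1, E5, E15, E17 → −4.
Net charge = (+3) + (−4) = −1.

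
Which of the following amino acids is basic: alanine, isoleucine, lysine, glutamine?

K, R, and H are the three residues with basic side chains (ε-amine, guanidinium, and imidazole respectively).
Of the listed options, only lysine belongs to this group.

lysine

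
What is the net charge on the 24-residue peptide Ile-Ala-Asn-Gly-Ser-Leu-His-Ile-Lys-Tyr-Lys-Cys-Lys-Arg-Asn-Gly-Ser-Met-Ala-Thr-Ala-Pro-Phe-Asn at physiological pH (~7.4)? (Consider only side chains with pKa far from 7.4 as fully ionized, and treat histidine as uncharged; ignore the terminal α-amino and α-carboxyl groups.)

The side chains ionized at physiological pH are Lys/Arg (+1) and Asp/Glu (−1); with His treated as neutral, nothing else contributes.
Positive (K, R): Lys9, Lys11, Lys13, Arg14 → +4.
Negative (D, E): none → −0.
Net charge = (+4) + (−0) = +4.

+4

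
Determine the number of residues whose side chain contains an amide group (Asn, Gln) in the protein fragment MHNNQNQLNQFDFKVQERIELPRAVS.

Matching residues: N3, N4, Q5, N6, Q7, N9, Q10, Q16.

8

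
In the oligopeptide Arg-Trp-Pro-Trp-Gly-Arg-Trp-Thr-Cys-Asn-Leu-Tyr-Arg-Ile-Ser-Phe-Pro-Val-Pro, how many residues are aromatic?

5

F, W, and Y each carry an aromatic ring on the side chain.
Matching residues: Trp2, Trp4, Trp7, Tyr12, Phe16.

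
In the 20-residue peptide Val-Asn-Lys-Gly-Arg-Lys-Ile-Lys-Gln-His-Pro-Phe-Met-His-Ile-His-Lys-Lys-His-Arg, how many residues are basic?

11

The basic amino acids are Lys (K), Arg (R), and His (H).
Matching residues: Lys3, Arg5, Lys6, Lys8, His10, His14, His16, Lys17, Lys18, His19, Arg20.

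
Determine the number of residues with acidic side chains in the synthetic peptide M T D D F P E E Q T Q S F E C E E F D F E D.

10

The acidic residues are Asp (D) and Glu (E), whose side chains end in a carboxylate group.
Matching residues: D3, D4, E7, E8, E14, E16, E17, D19, E21, D22.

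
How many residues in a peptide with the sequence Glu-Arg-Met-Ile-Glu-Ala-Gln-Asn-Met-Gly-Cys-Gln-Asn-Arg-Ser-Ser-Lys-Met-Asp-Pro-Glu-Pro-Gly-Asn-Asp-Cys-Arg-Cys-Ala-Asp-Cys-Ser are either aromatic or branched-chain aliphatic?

Aromatic: F, W, Y. Branched-chain aliphatic: I, L, V.
Aromatic residues here: none (0).
Branched-chain aliphatic residues here: Ile4 (1).
The two groups share no amino acid, so total = 0 + 1 = 1.

1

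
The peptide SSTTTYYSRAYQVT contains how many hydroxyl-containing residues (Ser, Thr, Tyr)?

Matching residues: S1, S2, T3, T4, T5, Y6, Y7, S8, Y11, T14.

10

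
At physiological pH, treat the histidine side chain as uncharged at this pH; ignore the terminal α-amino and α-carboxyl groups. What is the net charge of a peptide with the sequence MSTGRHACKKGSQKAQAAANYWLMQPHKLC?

Near pH 7.4, K and R contribute +1 each, D and E contribute −1 each, and every other side chain (His included, as stated) is uncharged.
Positive (K, R): R5, K9, K10, K14, K28 → +5.
Negative (D, E): none → −0.
Net charge = (+5) + (−0) = +5.

+5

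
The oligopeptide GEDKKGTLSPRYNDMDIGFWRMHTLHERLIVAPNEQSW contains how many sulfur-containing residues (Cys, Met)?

2

Matching residues: M15, M22.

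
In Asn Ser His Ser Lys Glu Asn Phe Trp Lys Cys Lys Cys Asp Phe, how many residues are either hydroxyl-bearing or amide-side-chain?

Hydroxyl-bearing: S, T, Y. Amide-side-chain: N, Q.
Hydroxyl-bearing residues here: Ser2, Ser4 (2).
Amide-side-chain residues here: Asn1, Asn7 (2).
The two groups share no amino acid, so total = 2 + 2 = 4.

4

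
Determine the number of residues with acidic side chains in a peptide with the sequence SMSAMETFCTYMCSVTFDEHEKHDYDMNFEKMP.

7

Aspartate (D) and glutamate (E) have carboxylic-acid side chains and are the acidic amino acids.
Matching residues: E6, D18, E19, E21, D24, D26, E30.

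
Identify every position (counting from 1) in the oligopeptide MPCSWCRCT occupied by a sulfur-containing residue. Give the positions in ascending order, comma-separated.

The sulfur-bearing residues are cysteine (–SH) and methionine (–S–CH₃).
Matching residues: M1, C3, C6, C8.

1, 3, 6, 8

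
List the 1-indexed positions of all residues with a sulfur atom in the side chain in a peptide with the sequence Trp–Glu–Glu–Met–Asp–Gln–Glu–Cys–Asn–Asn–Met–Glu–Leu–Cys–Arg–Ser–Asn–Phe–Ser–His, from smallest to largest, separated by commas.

Cysteine (C, thiol) and methionine (M, thioether) are the two sulfur-containing amino acids.
Matching residues: Met4, Cys8, Met11, Cys14.

4, 8, 11, 14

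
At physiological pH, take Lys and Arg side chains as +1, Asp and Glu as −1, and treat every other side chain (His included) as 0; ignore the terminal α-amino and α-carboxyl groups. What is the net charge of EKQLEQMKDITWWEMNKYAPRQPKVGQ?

Positive (K, R): K2, K8, K17, R21, K24 → +5.
Negative (D, E): E1, E5, D9, E14 → −4.
Net charge = (+5) + (−4) = +1.

+1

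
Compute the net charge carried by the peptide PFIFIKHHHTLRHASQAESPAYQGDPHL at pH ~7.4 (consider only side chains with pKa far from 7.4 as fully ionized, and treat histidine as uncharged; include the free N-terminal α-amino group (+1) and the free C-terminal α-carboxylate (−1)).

Near pH 7.4, K and R contribute +1 each, D and E contribute −1 each, and every other side chain (His included, as stated) is uncharged.
Positive (K, R): K6, R12 → +2.
Negative (D, E): E18, D25 → −2.
The N-terminus (+1) and C-terminus (−1) cancel.
Net charge = (+2) + (−2) = 0.

0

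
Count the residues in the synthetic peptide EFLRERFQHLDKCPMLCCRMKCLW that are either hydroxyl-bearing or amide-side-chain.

1

Hydroxyl-bearing: S, T, Y. Amide-side-chain: N, Q.
Hydroxyl-bearing residues here: none (0).
Amide-side-chain residues here: Q8 (1).
The two groups share no amino acid, so total = 0 + 1 = 1.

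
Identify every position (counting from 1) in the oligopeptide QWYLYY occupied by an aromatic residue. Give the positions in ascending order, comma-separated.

The aromatic amino acids are Phe (F, benzyl), Trp (W, indole), and Tyr (Y, phenol).
Matching residues: W2, Y3, Y5, Y6.

2, 3, 5, 6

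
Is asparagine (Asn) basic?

The basic amino acids are Lys (K), Arg (R), and His (H).
Asparagine is not in this group.

No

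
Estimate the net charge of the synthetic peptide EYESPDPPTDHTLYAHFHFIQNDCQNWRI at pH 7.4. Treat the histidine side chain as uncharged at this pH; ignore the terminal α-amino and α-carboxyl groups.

-4

At pH ~7.4 the Lys and Arg side chains are protonated (+1), the Asp and Glu side chains are deprotonated (−1), and with His taken as neutral all other side chains carry no charge.
Positive (K, R): R28 → +1.
Negative (D, E): E1, E3, D6, D10, D23 → −5.
Net charge = (+1) + (−5) = −4.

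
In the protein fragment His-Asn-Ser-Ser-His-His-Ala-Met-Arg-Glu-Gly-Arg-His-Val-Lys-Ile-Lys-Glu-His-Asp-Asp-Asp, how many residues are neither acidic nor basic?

Acidic: D, E. Basic: K, R, H. All other residues are neither.
Matching residues: Asn2, Ser3, Ser4, Ala7, Met8, Gly11, Val14, Ile16.

8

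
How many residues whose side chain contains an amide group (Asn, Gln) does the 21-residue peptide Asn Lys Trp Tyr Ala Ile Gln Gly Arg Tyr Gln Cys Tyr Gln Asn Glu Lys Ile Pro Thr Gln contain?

Matching residues: Asn1, Gln7, Gln11, Gln14, Asn15, Gln21.

6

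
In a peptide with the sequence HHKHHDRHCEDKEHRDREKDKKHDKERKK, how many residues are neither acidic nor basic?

1

Acidic: D, E. Basic: K, R, H. All other residues are neither.
Matching residues: C9.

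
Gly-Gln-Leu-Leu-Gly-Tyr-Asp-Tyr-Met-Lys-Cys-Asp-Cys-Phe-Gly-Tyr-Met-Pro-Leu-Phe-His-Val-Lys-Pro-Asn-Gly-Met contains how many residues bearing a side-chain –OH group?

3

The –OH-bearing residues are Ser, Thr (aliphatic alcohols), and Tyr (phenol).
Matching residues: Tyr6, Tyr8, Tyr16.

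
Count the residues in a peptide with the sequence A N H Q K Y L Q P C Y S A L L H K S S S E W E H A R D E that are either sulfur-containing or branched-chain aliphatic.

Sulfur-containing: C, M. Branched-chain aliphatic: I, L, V.
Sulfur-containing residues here: C10 (1).
Branched-chain aliphatic residues here: L7, L14, L15 (3).
The two groups share no amino acid, so total = 1 + 3 = 4.

4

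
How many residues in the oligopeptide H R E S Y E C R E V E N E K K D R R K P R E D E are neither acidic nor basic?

Acidic: D, E. Basic: K, R, H. All other residues are neither.
Matching residues: S4, Y5, C7, V10, N12, P20.

6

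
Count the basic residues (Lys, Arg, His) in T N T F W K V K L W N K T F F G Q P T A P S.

Matching residues: K6, K8, K12.

3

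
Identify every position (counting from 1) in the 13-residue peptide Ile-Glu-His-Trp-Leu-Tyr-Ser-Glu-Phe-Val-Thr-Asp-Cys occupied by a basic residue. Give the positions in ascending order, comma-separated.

3

Lysine (K), arginine (R), and histidine (H) have basic, nitrogen-containing side chains.
Matching residues: His3.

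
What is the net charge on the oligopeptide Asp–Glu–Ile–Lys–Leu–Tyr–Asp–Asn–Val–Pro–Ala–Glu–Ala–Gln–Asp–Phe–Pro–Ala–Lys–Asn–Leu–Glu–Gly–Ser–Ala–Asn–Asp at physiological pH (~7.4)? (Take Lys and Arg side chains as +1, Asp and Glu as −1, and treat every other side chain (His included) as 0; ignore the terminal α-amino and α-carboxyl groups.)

Positive (K, R): Lys4, Lys19 → +2.
Negative (D, E): Asp1, Glu2, Asp7, Glu12, Asp15, Glu22, Asp27 → −7.
Net charge = (+2) + (−7) = −5.

-5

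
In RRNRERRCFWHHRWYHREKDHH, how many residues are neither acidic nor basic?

6

Acidic: D, E. Basic: K, R, H. All other residues are neither.
Matching residues: N3, C8, F9, W10, W14, Y15.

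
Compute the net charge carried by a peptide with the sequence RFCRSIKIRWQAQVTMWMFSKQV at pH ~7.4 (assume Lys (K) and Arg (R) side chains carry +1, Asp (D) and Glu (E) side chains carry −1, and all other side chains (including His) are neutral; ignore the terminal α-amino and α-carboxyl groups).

+5

Positive (K, R): R1, R4, K7, R9, K21 → +5.
Negative (D, E): none → −0.
Net charge = (+5) + (−0) = +5.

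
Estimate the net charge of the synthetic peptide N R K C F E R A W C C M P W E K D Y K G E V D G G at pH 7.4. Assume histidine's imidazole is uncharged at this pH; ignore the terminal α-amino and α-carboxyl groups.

At pH ~7.4 the Lys and Arg side chains are protonated (+1), the Asp and Glu side chains are deprotonated (−1), and with His taken as neutral all other side chains carry no charge.
Positive (K, R): R2, K3, R7, K16, K19 → +5.
Negative (D, E): E6, E15, D17, E21, D23 → −5.
Net charge = (+5) + (−5) = 0.

0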